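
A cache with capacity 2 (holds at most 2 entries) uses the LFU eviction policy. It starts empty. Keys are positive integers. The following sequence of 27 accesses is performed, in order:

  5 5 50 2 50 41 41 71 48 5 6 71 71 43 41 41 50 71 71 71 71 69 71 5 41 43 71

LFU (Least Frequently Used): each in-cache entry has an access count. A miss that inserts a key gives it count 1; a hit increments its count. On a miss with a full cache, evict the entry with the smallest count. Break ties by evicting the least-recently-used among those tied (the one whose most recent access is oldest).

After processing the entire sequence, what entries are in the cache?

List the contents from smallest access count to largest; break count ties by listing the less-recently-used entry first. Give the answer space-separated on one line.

LFU simulation (capacity=2):
  1. access 5: MISS. Cache: [5(c=1)]
  2. access 5: HIT, count now 2. Cache: [5(c=2)]
  3. access 50: MISS. Cache: [50(c=1) 5(c=2)]
  4. access 2: MISS, evict 50(c=1). Cache: [2(c=1) 5(c=2)]
  5. access 50: MISS, evict 2(c=1). Cache: [50(c=1) 5(c=2)]
  6. access 41: MISS, evict 50(c=1). Cache: [41(c=1) 5(c=2)]
  7. access 41: HIT, count now 2. Cache: [5(c=2) 41(c=2)]
  8. access 71: MISS, evict 5(c=2). Cache: [71(c=1) 41(c=2)]
  9. access 48: MISS, evict 71(c=1). Cache: [48(c=1) 41(c=2)]
  10. access 5: MISS, evict 48(c=1). Cache: [5(c=1) 41(c=2)]
  11. access 6: MISS, evict 5(c=1). Cache: [6(c=1) 41(c=2)]
  12. access 71: MISS, evict 6(c=1). Cache: [71(c=1) 41(c=2)]
  13. access 71: HIT, count now 2. Cache: [41(c=2) 71(c=2)]
  14. access 43: MISS, evict 41(c=2). Cache: [43(c=1) 71(c=2)]
  15. access 41: MISS, evict 43(c=1). Cache: [41(c=1) 71(c=2)]
  16. access 41: HIT, count now 2. Cache: [71(c=2) 41(c=2)]
  17. access 50: MISS, evict 71(c=2). Cache: [50(c=1) 41(c=2)]
  18. access 71: MISS, evict 50(c=1). Cache: [71(c=1) 41(c=2)]
  19. access 71: HIT, count now 2. Cache: [41(c=2) 71(c=2)]
  20. access 71: HIT, count now 3. Cache: [41(c=2) 71(c=3)]
  21. access 71: HIT, count now 4. Cache: [41(c=2) 71(c=4)]
  22. access 69: MISS, evict 41(c=2). Cache: [69(c=1) 71(c=4)]
  23. access 71: HIT, count now 5. Cache: [69(c=1) 71(c=5)]
  24. access 5: MISS, evict 69(c=1). Cache: [5(c=1) 71(c=5)]
  25. access 41: MISS, evict 5(c=1). Cache: [41(c=1) 71(c=5)]
  26. access 43: MISS, evict 41(c=1). Cache: [43(c=1) 71(c=5)]
  27. access 71: HIT, count now 6. Cache: [43(c=1) 71(c=6)]
Total: 9 hits, 18 misses, 16 evictions

Answer: 43 71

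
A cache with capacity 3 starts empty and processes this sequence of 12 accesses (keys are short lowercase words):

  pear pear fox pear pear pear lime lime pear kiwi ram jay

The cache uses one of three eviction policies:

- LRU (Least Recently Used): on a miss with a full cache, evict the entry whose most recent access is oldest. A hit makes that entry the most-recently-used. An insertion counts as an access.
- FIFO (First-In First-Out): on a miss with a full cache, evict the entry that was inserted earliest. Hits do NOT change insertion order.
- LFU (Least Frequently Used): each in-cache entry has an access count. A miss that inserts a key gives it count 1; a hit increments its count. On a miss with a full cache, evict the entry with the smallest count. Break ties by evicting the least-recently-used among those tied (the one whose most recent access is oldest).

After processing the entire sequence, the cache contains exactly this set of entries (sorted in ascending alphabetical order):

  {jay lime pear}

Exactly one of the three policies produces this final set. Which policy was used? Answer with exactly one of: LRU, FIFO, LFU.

Answer: LFU

Derivation:
Simulating under each policy and comparing final sets:
  LRU: final set = {jay kiwi ram} -> differs
  FIFO: final set = {jay kiwi ram} -> differs
  LFU: final set = {jay lime pear} -> MATCHES target
Only LFU produces the target set.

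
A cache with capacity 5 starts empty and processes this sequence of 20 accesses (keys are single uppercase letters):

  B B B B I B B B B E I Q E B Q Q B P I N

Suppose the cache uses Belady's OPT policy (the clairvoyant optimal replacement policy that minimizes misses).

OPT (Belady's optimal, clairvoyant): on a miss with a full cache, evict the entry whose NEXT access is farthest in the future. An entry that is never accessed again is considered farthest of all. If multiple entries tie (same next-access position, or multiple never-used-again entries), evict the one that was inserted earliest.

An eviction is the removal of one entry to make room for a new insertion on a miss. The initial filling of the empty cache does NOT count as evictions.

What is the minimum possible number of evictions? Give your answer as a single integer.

OPT (Belady) simulation (capacity=5):
  1. access B: MISS. Cache: [B]
  2. access B: HIT. Next use of B: step 3. Cache: [B]
  3. access B: HIT. Next use of B: step 4. Cache: [B]
  4. access B: HIT. Next use of B: step 6. Cache: [B]
  5. access I: MISS. Cache: [B I]
  6. access B: HIT. Next use of B: step 7. Cache: [B I]
  7. access B: HIT. Next use of B: step 8. Cache: [B I]
  8. access B: HIT. Next use of B: step 9. Cache: [B I]
  9. access B: HIT. Next use of B: step 14. Cache: [B I]
  10. access E: MISS. Cache: [B I E]
  11. access I: HIT. Next use of I: step 19. Cache: [B I E]
  12. access Q: MISS. Cache: [B I E Q]
  13. access E: HIT. Next use of E: never. Cache: [B I E Q]
  14. access B: HIT. Next use of B: step 17. Cache: [B I E Q]
  15. access Q: HIT. Next use of Q: step 16. Cache: [B I E Q]
  16. access Q: HIT. Next use of Q: never. Cache: [B I E Q]
  17. access B: HIT. Next use of B: never. Cache: [B I E Q]
  18. access P: MISS. Cache: [B I E Q P]
  19. access I: HIT. Next use of I: never. Cache: [B I E Q P]
  20. access N: MISS, evict B (next use: never). Cache: [I E Q P N]
Total: 14 hits, 6 misses, 1 evictions

Answer: 1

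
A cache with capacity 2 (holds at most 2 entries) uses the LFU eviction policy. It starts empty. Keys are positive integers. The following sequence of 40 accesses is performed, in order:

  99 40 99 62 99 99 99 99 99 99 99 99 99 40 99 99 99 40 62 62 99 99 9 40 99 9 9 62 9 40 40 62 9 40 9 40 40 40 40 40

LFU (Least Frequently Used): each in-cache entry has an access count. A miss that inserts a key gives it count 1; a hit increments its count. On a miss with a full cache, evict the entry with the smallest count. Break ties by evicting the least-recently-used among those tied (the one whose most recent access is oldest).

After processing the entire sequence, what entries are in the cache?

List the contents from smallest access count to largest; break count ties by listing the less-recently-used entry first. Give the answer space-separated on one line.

LFU simulation (capacity=2):
  1. access 99: MISS. Cache: [99(c=1)]
  2. access 40: MISS. Cache: [99(c=1) 40(c=1)]
  3. access 99: HIT, count now 2. Cache: [40(c=1) 99(c=2)]
  4. access 62: MISS, evict 40(c=1). Cache: [62(c=1) 99(c=2)]
  5. access 99: HIT, count now 3. Cache: [62(c=1) 99(c=3)]
  6. access 99: HIT, count now 4. Cache: [62(c=1) 99(c=4)]
  7. access 99: HIT, count now 5. Cache: [62(c=1) 99(c=5)]
  8. access 99: HIT, count now 6. Cache: [62(c=1) 99(c=6)]
  9. access 99: HIT, count now 7. Cache: [62(c=1) 99(c=7)]
  10. access 99: HIT, count now 8. Cache: [62(c=1) 99(c=8)]
  11. access 99: HIT, count now 9. Cache: [62(c=1) 99(c=9)]
  12. access 99: HIT, count now 10. Cache: [62(c=1) 99(c=10)]
  13. access 99: HIT, count now 11. Cache: [62(c=1) 99(c=11)]
  14. access 40: MISS, evict 62(c=1). Cache: [40(c=1) 99(c=11)]
  15. access 99: HIT, count now 12. Cache: [40(c=1) 99(c=12)]
  16. access 99: HIT, count now 13. Cache: [40(c=1) 99(c=13)]
  17. access 99: HIT, count now 14. Cache: [40(c=1) 99(c=14)]
  18. access 40: HIT, count now 2. Cache: [40(c=2) 99(c=14)]
  19. access 62: MISS, evict 40(c=2). Cache: [62(c=1) 99(c=14)]
  20. access 62: HIT, count now 2. Cache: [62(c=2) 99(c=14)]
  21. access 99: HIT, count now 15. Cache: [62(c=2) 99(c=15)]
  22. access 99: HIT, count now 16. Cache: [62(c=2) 99(c=16)]
  23. access 9: MISS, evict 62(c=2). Cache: [9(c=1) 99(c=16)]
  24. access 40: MISS, evict 9(c=1). Cache: [40(c=1) 99(c=16)]
  25. access 99: HIT, count now 17. Cache: [40(c=1) 99(c=17)]
  26. access 9: MISS, evict 40(c=1). Cache: [9(c=1) 99(c=17)]
  27. access 9: HIT, count now 2. Cache: [9(c=2) 99(c=17)]
  28. access 62: MISS, evict 9(c=2). Cache: [62(c=1) 99(c=17)]
  29. access 9: MISS, evict 62(c=1). Cache: [9(c=1) 99(c=17)]
  30. access 40: MISS, evict 9(c=1). Cache: [40(c=1) 99(c=17)]
  31. access 40: HIT, count now 2. Cache: [40(c=2) 99(c=17)]
  32. access 62: MISS, evict 40(c=2). Cache: [62(c=1) 99(c=17)]
  33. access 9: MISS, evict 62(c=1). Cache: [9(c=1) 99(c=17)]
  34. access 40: MISS, evict 9(c=1). Cache: [40(c=1) 99(c=17)]
  35. access 9: MISS, evict 40(c=1). Cache: [9(c=1) 99(c=17)]
  36. access 40: MISS, evict 9(c=1). Cache: [40(c=1) 99(c=17)]
  37. access 40: HIT, count now 2. Cache: [40(c=2) 99(c=17)]
  38. access 40: HIT, count now 3. Cache: [40(c=3) 99(c=17)]
  39. access 40: HIT, count now 4. Cache: [40(c=4) 99(c=17)]
  40. access 40: HIT, count now 5. Cache: [40(c=5) 99(c=17)]
Total: 24 hits, 16 misses, 14 evictions

Answer: 40 99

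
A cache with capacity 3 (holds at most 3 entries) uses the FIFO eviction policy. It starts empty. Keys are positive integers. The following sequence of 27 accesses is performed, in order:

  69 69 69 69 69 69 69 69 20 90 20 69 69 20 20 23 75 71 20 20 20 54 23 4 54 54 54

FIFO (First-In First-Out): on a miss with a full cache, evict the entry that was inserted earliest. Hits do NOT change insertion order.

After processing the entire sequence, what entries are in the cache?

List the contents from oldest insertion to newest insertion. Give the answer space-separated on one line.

Answer: 54 23 4

Derivation:
FIFO simulation (capacity=3):
  1. access 69: MISS. Cache (old->new): [69]
  2. access 69: HIT. Cache (old->new): [69]
  3. access 69: HIT. Cache (old->new): [69]
  4. access 69: HIT. Cache (old->new): [69]
  5. access 69: HIT. Cache (old->new): [69]
  6. access 69: HIT. Cache (old->new): [69]
  7. access 69: HIT. Cache (old->new): [69]
  8. access 69: HIT. Cache (old->new): [69]
  9. access 20: MISS. Cache (old->new): [69 20]
  10. access 90: MISS. Cache (old->new): [69 20 90]
  11. access 20: HIT. Cache (old->new): [69 20 90]
  12. access 69: HIT. Cache (old->new): [69 20 90]
  13. access 69: HIT. Cache (old->new): [69 20 90]
  14. access 20: HIT. Cache (old->new): [69 20 90]
  15. access 20: HIT. Cache (old->new): [69 20 90]
  16. access 23: MISS, evict 69. Cache (old->new): [20 90 23]
  17. access 75: MISS, evict 20. Cache (old->new): [90 23 75]
  18. access 71: MISS, evict 90. Cache (old->new): [23 75 71]
  19. access 20: MISS, evict 23. Cache (old->new): [75 71 20]
  20. access 20: HIT. Cache (old->new): [75 71 20]
  21. access 20: HIT. Cache (old->new): [75 71 20]
  22. access 54: MISS, evict 75. Cache (old->new): [71 20 54]
  23. access 23: MISS, evict 71. Cache (old->new): [20 54 23]
  24. access 4: MISS, evict 20. Cache (old->new): [54 23 4]
  25. access 54: HIT. Cache (old->new): [54 23 4]
  26. access 54: HIT. Cache (old->new): [54 23 4]
  27. access 54: HIT. Cache (old->new): [54 23 4]
Total: 17 hits, 10 misses, 7 evictions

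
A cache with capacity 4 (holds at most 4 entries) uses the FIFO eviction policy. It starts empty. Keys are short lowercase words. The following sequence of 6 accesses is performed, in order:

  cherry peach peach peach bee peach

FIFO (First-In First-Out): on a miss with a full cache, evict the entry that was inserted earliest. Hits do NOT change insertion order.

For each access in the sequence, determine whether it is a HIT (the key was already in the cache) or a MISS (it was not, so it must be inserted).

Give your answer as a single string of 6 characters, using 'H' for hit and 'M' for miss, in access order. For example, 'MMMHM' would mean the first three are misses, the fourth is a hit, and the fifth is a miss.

FIFO simulation (capacity=4):
  1. access cherry: MISS. Cache (old->new): [cherry]
  2. access peach: MISS. Cache (old->new): [cherry peach]
  3. access peach: HIT. Cache (old->new): [cherry peach]
  4. access peach: HIT. Cache (old->new): [cherry peach]
  5. access bee: MISS. Cache (old->new): [cherry peach bee]
  6. access peach: HIT. Cache (old->new): [cherry peach bee]
Total: 3 hits, 3 misses, 0 evictions

Answer: MMHHMH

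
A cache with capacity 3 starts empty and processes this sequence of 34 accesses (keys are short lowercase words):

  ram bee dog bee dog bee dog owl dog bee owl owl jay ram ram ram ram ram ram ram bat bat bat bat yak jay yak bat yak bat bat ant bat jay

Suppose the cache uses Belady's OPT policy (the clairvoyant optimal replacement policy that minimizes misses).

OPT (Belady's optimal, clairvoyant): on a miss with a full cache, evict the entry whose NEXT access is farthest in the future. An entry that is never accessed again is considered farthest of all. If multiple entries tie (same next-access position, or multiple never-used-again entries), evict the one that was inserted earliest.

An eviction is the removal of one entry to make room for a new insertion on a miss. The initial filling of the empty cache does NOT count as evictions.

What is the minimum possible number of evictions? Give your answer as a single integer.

OPT (Belady) simulation (capacity=3):
  1. access ram: MISS. Cache: [ram]
  2. access bee: MISS. Cache: [ram bee]
  3. access dog: MISS. Cache: [ram bee dog]
  4. access bee: HIT. Next use of bee: step 6. Cache: [ram bee dog]
  5. access dog: HIT. Next use of dog: step 7. Cache: [ram bee dog]
  6. access bee: HIT. Next use of bee: step 10. Cache: [ram bee dog]
  7. access dog: HIT. Next use of dog: step 9. Cache: [ram bee dog]
  8. access owl: MISS, evict ram (next use: step 14). Cache: [bee dog owl]
  9. access dog: HIT. Next use of dog: never. Cache: [bee dog owl]
  10. access bee: HIT. Next use of bee: never. Cache: [bee dog owl]
  11. access owl: HIT. Next use of owl: step 12. Cache: [bee dog owl]
  12. access owl: HIT. Next use of owl: never. Cache: [bee dog owl]
  13. access jay: MISS, evict bee (next use: never). Cache: [dog owl jay]
  14. access ram: MISS, evict dog (next use: never). Cache: [owl jay ram]
  15. access ram: HIT. Next use of ram: step 16. Cache: [owl jay ram]
  16. access ram: HIT. Next use of ram: step 17. Cache: [owl jay ram]
  17. access ram: HIT. Next use of ram: step 18. Cache: [owl jay ram]
  18. access ram: HIT. Next use of ram: step 19. Cache: [owl jay ram]
  19. access ram: HIT. Next use of ram: step 20. Cache: [owl jay ram]
  20. access ram: HIT. Next use of ram: never. Cache: [owl jay ram]
  21. access bat: MISS, evict owl (next use: never). Cache: [jay ram bat]
  22. access bat: HIT. Next use of bat: step 23. Cache: [jay ram bat]
  23. access bat: HIT. Next use of bat: step 24. Cache: [jay ram bat]
  24. access bat: HIT. Next use of bat: step 28. Cache: [jay ram bat]
  25. access yak: MISS, evict ram (next use: never). Cache: [jay bat yak]
  26. access jay: HIT. Next use of jay: step 34. Cache: [jay bat yak]
  27. access yak: HIT. Next use of yak: step 29. Cache: [jay bat yak]
  28. access bat: HIT. Next use of bat: step 30. Cache: [jay bat yak]
  29. access yak: HIT. Next use of yak: never. Cache: [jay bat yak]
  30. access bat: HIT. Next use of bat: step 31. Cache: [jay bat yak]
  31. access bat: HIT. Next use of bat: step 33. Cache: [jay bat yak]
  32. access ant: MISS, evict yak (next use: never). Cache: [jay bat ant]
  33. access bat: HIT. Next use of bat: never. Cache: [jay bat ant]
  34. access jay: HIT. Next use of jay: never. Cache: [jay bat ant]
Total: 25 hits, 9 misses, 6 evictions

Answer: 6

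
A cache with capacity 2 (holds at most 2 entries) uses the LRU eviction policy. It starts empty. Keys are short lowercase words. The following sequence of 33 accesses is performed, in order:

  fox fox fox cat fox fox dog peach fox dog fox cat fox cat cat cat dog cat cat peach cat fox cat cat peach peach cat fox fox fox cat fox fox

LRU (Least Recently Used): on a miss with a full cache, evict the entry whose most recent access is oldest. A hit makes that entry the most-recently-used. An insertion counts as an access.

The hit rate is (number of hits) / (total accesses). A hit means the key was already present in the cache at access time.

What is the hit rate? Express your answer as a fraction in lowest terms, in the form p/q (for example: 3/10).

Answer: 7/11

Derivation:
LRU simulation (capacity=2):
  1. access fox: MISS. Cache (LRU->MRU): [fox]
  2. access fox: HIT. Cache (LRU->MRU): [fox]
  3. access fox: HIT. Cache (LRU->MRU): [fox]
  4. access cat: MISS. Cache (LRU->MRU): [fox cat]
  5. access fox: HIT. Cache (LRU->MRU): [cat fox]
  6. access fox: HIT. Cache (LRU->MRU): [cat fox]
  7. access dog: MISS, evict cat. Cache (LRU->MRU): [fox dog]
  8. access peach: MISS, evict fox. Cache (LRU->MRU): [dog peach]
  9. access fox: MISS, evict dog. Cache (LRU->MRU): [peach fox]
  10. access dog: MISS, evict peach. Cache (LRU->MRU): [fox dog]
  11. access fox: HIT. Cache (LRU->MRU): [dog fox]
  12. access cat: MISS, evict dog. Cache (LRU->MRU): [fox cat]
  13. access fox: HIT. Cache (LRU->MRU): [cat fox]
  14. access cat: HIT. Cache (LRU->MRU): [fox cat]
  15. access cat: HIT. Cache (LRU->MRU): [fox cat]
  16. access cat: HIT. Cache (LRU->MRU): [fox cat]
  17. access dog: MISS, evict fox. Cache (LRU->MRU): [cat dog]
  18. access cat: HIT. Cache (LRU->MRU): [dog cat]
  19. access cat: HIT. Cache (LRU->MRU): [dog cat]
  20. access peach: MISS, evict dog. Cache (LRU->MRU): [cat peach]
  21. access cat: HIT. Cache (LRU->MRU): [peach cat]
  22. access fox: MISS, evict peach. Cache (LRU->MRU): [cat fox]
  23. access cat: HIT. Cache (LRU->MRU): [fox cat]
  24. access cat: HIT. Cache (LRU->MRU): [fox cat]
  25. access peach: MISS, evict fox. Cache (LRU->MRU): [cat peach]
  26. access peach: HIT. Cache (LRU->MRU): [cat peach]
  27. access cat: HIT. Cache (LRU->MRU): [peach cat]
  28. access fox: MISS, evict peach. Cache (LRU->MRU): [cat fox]
  29. access fox: HIT. Cache (LRU->MRU): [cat fox]
  30. access fox: HIT. Cache (LRU->MRU): [cat fox]
  31. access cat: HIT. Cache (LRU->MRU): [fox cat]
  32. access fox: HIT. Cache (LRU->MRU): [cat fox]
  33. access fox: HIT. Cache (LRU->MRU): [cat fox]
Total: 21 hits, 12 misses, 10 evictions

Hit rate = 21/33 = 7/11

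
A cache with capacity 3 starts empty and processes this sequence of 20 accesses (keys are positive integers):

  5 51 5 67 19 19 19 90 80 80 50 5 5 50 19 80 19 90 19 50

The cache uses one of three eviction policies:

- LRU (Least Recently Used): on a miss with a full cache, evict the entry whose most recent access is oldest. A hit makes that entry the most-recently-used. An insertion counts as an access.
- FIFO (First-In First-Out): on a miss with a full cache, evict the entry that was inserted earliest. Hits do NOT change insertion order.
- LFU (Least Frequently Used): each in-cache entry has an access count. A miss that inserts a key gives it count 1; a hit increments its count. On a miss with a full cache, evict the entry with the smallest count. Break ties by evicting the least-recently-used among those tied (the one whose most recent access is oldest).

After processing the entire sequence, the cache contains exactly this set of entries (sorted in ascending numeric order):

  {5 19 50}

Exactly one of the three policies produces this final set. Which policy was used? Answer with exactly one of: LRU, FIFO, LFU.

Answer: LFU

Derivation:
Simulating under each policy and comparing final sets:
  LRU: final set = {19 50 90} -> differs
  FIFO: final set = {50 80 90} -> differs
  LFU: final set = {5 19 50} -> MATCHES target
Only LFU produces the target set.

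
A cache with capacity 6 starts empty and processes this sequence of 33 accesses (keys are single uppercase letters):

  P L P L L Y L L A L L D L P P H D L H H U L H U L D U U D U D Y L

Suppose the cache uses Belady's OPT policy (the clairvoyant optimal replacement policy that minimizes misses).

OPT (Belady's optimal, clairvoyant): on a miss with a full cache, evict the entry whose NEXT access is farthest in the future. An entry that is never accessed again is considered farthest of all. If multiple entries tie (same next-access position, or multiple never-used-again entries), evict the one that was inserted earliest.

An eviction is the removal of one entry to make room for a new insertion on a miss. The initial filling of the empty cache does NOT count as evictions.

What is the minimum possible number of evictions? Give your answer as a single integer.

Answer: 1

Derivation:
OPT (Belady) simulation (capacity=6):
  1. access P: MISS. Cache: [P]
  2. access L: MISS. Cache: [P L]
  3. access P: HIT. Next use of P: step 14. Cache: [P L]
  4. access L: HIT. Next use of L: step 5. Cache: [P L]
  5. access L: HIT. Next use of L: step 7. Cache: [P L]
  6. access Y: MISS. Cache: [P L Y]
  7. access L: HIT. Next use of L: step 8. Cache: [P L Y]
  8. access L: HIT. Next use of L: step 10. Cache: [P L Y]
  9. access A: MISS. Cache: [P L Y A]
  10. access L: HIT. Next use of L: step 11. Cache: [P L Y A]
  11. access L: HIT. Next use of L: step 13. Cache: [P L Y A]
  12. access D: MISS. Cache: [P L Y A D]
  13. access L: HIT. Next use of L: step 18. Cache: [P L Y A D]
  14. access P: HIT. Next use of P: step 15. Cache: [P L Y A D]
  15. access P: HIT. Next use of P: never. Cache: [P L Y A D]
  16. access H: MISS. Cache: [P L Y A D H]
  17. access D: HIT. Next use of D: step 26. Cache: [P L Y A D H]
  18. access L: HIT. Next use of L: step 22. Cache: [P L Y A D H]
  19. access H: HIT. Next use of H: step 20. Cache: [P L Y A D H]
  20. access H: HIT. Next use of H: step 23. Cache: [P L Y A D H]
  21. access U: MISS, evict P (next use: never). Cache: [L Y A D H U]
  22. access L: HIT. Next use of L: step 25. Cache: [L Y A D H U]
  23. access H: HIT. Next use of H: never. Cache: [L Y A D H U]
  24. access U: HIT. Next use of U: step 27. Cache: [L Y A D H U]
  25. access L: HIT. Next use of L: step 33. Cache: [L Y A D H U]
  26. access D: HIT. Next use of D: step 29. Cache: [L Y A D H U]
  27. access U: HIT. Next use of U: step 28. Cache: [L Y A D H U]
  28. access U: HIT. Next use of U: step 30. Cache: [L Y A D H U]
  29. access D: HIT. Next use of D: step 31. Cache: [L Y A D H U]
  30. access U: HIT. Next use of U: never. Cache: [L Y A D H U]
  31. access D: HIT. Next use of D: never. Cache: [L Y A D H U]
  32. access Y: HIT. Next use of Y: never. Cache: [L Y A D H U]
  33. access L: HIT. Next use of L: never. Cache: [L Y A D H U]
Total: 26 hits, 7 misses, 1 evictions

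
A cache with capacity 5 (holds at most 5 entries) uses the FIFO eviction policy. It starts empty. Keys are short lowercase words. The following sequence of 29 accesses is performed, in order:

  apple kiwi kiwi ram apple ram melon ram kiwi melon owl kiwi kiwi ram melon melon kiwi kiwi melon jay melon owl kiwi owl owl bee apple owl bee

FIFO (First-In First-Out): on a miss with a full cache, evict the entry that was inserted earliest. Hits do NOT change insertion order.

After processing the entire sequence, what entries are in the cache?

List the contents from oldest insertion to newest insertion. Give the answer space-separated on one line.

Answer: melon owl jay bee apple

Derivation:
FIFO simulation (capacity=5):
  1. access apple: MISS. Cache (old->new): [apple]
  2. access kiwi: MISS. Cache (old->new): [apple kiwi]
  3. access kiwi: HIT. Cache (old->new): [apple kiwi]
  4. access ram: MISS. Cache (old->new): [apple kiwi ram]
  5. access apple: HIT. Cache (old->new): [apple kiwi ram]
  6. access ram: HIT. Cache (old->new): [apple kiwi ram]
  7. access melon: MISS. Cache (old->new): [apple kiwi ram melon]
  8. access ram: HIT. Cache (old->new): [apple kiwi ram melon]
  9. access kiwi: HIT. Cache (old->new): [apple kiwi ram melon]
  10. access melon: HIT. Cache (old->new): [apple kiwi ram melon]
  11. access owl: MISS. Cache (old->new): [apple kiwi ram melon owl]
  12. access kiwi: HIT. Cache (old->new): [apple kiwi ram melon owl]
  13. access kiwi: HIT. Cache (old->new): [apple kiwi ram melon owl]
  14. access ram: HIT. Cache (old->new): [apple kiwi ram melon owl]
  15. access melon: HIT. Cache (old->new): [apple kiwi ram melon owl]
  16. access melon: HIT. Cache (old->new): [apple kiwi ram melon owl]
  17. access kiwi: HIT. Cache (old->new): [apple kiwi ram melon owl]
  18. access kiwi: HIT. Cache (old->new): [apple kiwi ram melon owl]
  19. access melon: HIT. Cache (old->new): [apple kiwi ram melon owl]
  20. access jay: MISS, evict apple. Cache (old->new): [kiwi ram melon owl jay]
  21. access melon: HIT. Cache (old->new): [kiwi ram melon owl jay]
  22. access owl: HIT. Cache (old->new): [kiwi ram melon owl jay]
  23. access kiwi: HIT. Cache (old->new): [kiwi ram melon owl jay]
  24. access owl: HIT. Cache (old->new): [kiwi ram melon owl jay]
  25. access owl: HIT. Cache (old->new): [kiwi ram melon owl jay]
  26. access bee: MISS, evict kiwi. Cache (old->new): [ram melon owl jay bee]
  27. access apple: MISS, evict ram. Cache (old->new): [melon owl jay bee apple]
  28. access owl: HIT. Cache (old->new): [melon owl jay bee apple]
  29. access bee: HIT. Cache (old->new): [melon owl jay bee apple]
Total: 21 hits, 8 misses, 3 evictions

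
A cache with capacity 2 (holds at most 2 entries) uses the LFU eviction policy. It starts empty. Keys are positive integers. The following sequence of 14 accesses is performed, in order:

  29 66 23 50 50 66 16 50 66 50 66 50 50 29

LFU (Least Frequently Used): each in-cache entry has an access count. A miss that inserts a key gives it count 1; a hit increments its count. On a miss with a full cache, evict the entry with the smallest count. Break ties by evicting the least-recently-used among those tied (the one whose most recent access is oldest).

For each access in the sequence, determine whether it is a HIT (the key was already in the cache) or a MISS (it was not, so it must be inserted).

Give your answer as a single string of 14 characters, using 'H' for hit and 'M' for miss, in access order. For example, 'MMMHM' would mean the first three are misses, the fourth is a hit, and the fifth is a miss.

Answer: MMMMHMMHMHHHHM

Derivation:
LFU simulation (capacity=2):
  1. access 29: MISS. Cache: [29(c=1)]
  2. access 66: MISS. Cache: [29(c=1) 66(c=1)]
  3. access 23: MISS, evict 29(c=1). Cache: [66(c=1) 23(c=1)]
  4. access 50: MISS, evict 66(c=1). Cache: [23(c=1) 50(c=1)]
  5. access 50: HIT, count now 2. Cache: [23(c=1) 50(c=2)]
  6. access 66: MISS, evict 23(c=1). Cache: [66(c=1) 50(c=2)]
  7. access 16: MISS, evict 66(c=1). Cache: [16(c=1) 50(c=2)]
  8. access 50: HIT, count now 3. Cache: [16(c=1) 50(c=3)]
  9. access 66: MISS, evict 16(c=1). Cache: [66(c=1) 50(c=3)]
  10. access 50: HIT, count now 4. Cache: [66(c=1) 50(c=4)]
  11. access 66: HIT, count now 2. Cache: [66(c=2) 50(c=4)]
  12. access 50: HIT, count now 5. Cache: [66(c=2) 50(c=5)]
  13. access 50: HIT, count now 6. Cache: [66(c=2) 50(c=6)]
  14. access 29: MISS, evict 66(c=2). Cache: [29(c=1) 50(c=6)]
Total: 6 hits, 8 misses, 6 evictions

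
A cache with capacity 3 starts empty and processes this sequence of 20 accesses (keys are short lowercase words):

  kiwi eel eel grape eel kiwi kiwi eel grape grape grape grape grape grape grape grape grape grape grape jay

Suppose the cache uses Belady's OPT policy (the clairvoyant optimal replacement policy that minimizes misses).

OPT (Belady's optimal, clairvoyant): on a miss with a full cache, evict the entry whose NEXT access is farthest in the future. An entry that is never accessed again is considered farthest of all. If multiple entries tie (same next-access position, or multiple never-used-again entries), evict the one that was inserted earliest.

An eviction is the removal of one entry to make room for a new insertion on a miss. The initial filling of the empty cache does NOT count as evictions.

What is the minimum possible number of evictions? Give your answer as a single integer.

Answer: 1

Derivation:
OPT (Belady) simulation (capacity=3):
  1. access kiwi: MISS. Cache: [kiwi]
  2. access eel: MISS. Cache: [kiwi eel]
  3. access eel: HIT. Next use of eel: step 5. Cache: [kiwi eel]
  4. access grape: MISS. Cache: [kiwi eel grape]
  5. access eel: HIT. Next use of eel: step 8. Cache: [kiwi eel grape]
  6. access kiwi: HIT. Next use of kiwi: step 7. Cache: [kiwi eel grape]
  7. access kiwi: HIT. Next use of kiwi: never. Cache: [kiwi eel grape]
  8. access eel: HIT. Next use of eel: never. Cache: [kiwi eel grape]
  9. access grape: HIT. Next use of grape: step 10. Cache: [kiwi eel grape]
  10. access grape: HIT. Next use of grape: step 11. Cache: [kiwi eel grape]
  11. access grape: HIT. Next use of grape: step 12. Cache: [kiwi eel grape]
  12. access grape: HIT. Next use of grape: step 13. Cache: [kiwi eel grape]
  13. access grape: HIT. Next use of grape: step 14. Cache: [kiwi eel grape]
  14. access grape: HIT. Next use of grape: step 15. Cache: [kiwi eel grape]
  15. access grape: HIT. Next use of grape: step 16. Cache: [kiwi eel grape]
  16. access grape: HIT. Next use of grape: step 17. Cache: [kiwi eel grape]
  17. access grape: HIT. Next use of grape: step 18. Cache: [kiwi eel grape]
  18. access grape: HIT. Next use of grape: step 19. Cache: [kiwi eel grape]
  19. access grape: HIT. Next use of grape: never. Cache: [kiwi eel grape]
  20. access jay: MISS, evict kiwi (next use: never). Cache: [eel grape jay]
Total: 16 hits, 4 misses, 1 evictions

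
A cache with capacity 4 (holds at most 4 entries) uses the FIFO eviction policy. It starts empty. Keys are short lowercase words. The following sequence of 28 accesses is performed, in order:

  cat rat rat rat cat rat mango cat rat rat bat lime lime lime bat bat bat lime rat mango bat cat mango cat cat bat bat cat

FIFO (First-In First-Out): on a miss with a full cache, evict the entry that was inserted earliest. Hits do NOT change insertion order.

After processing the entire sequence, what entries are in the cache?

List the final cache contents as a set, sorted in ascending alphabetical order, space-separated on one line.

FIFO simulation (capacity=4):
  1. access cat: MISS. Cache (old->new): [cat]
  2. access rat: MISS. Cache (old->new): [cat rat]
  3. access rat: HIT. Cache (old->new): [cat rat]
  4. access rat: HIT. Cache (old->new): [cat rat]
  5. access cat: HIT. Cache (old->new): [cat rat]
  6. access rat: HIT. Cache (old->new): [cat rat]
  7. access mango: MISS. Cache (old->new): [cat rat mango]
  8. access cat: HIT. Cache (old->new): [cat rat mango]
  9. access rat: HIT. Cache (old->new): [cat rat mango]
  10. access rat: HIT. Cache (old->new): [cat rat mango]
  11. access bat: MISS. Cache (old->new): [cat rat mango bat]
  12. access lime: MISS, evict cat. Cache (old->new): [rat mango bat lime]
  13. access lime: HIT. Cache (old->new): [rat mango bat lime]
  14. access lime: HIT. Cache (old->new): [rat mango bat lime]
  15. access bat: HIT. Cache (old->new): [rat mango bat lime]
  16. access bat: HIT. Cache (old->new): [rat mango bat lime]
  17. access bat: HIT. Cache (old->new): [rat mango bat lime]
  18. access lime: HIT. Cache (old->new): [rat mango bat lime]
  19. access rat: HIT. Cache (old->new): [rat mango bat lime]
  20. access mango: HIT. Cache (old->new): [rat mango bat lime]
  21. access bat: HIT. Cache (old->new): [rat mango bat lime]
  22. access cat: MISS, evict rat. Cache (old->new): [mango bat lime cat]
  23. access mango: HIT. Cache (old->new): [mango bat lime cat]
  24. access cat: HIT. Cache (old->new): [mango bat lime cat]
  25. access cat: HIT. Cache (old->new): [mango bat lime cat]
  26. access bat: HIT. Cache (old->new): [mango bat lime cat]
  27. access bat: HIT. Cache (old->new): [mango bat lime cat]
  28. access cat: HIT. Cache (old->new): [mango bat lime cat]
Total: 22 hits, 6 misses, 2 evictions

Answer: bat cat lime mango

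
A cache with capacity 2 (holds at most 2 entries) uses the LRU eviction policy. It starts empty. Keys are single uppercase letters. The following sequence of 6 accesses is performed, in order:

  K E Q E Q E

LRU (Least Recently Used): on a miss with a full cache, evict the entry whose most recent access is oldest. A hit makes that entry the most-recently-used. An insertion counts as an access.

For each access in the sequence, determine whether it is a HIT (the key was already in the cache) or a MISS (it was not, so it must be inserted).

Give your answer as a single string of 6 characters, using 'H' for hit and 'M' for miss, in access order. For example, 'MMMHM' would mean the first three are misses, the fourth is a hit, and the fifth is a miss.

Answer: MMMHHH

Derivation:
LRU simulation (capacity=2):
  1. access K: MISS. Cache (LRU->MRU): [K]
  2. access E: MISS. Cache (LRU->MRU): [K E]
  3. access Q: MISS, evict K. Cache (LRU->MRU): [E Q]
  4. access E: HIT. Cache (LRU->MRU): [Q E]
  5. access Q: HIT. Cache (LRU->MRU): [E Q]
  6. access E: HIT. Cache (LRU->MRU): [Q E]
Total: 3 hits, 3 misses, 1 evictions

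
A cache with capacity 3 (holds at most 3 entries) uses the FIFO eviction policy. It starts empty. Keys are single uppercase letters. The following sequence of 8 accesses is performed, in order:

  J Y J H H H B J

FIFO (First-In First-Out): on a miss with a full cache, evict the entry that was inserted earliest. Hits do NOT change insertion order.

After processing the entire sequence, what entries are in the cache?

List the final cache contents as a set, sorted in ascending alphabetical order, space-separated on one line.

Answer: B H J

Derivation:
FIFO simulation (capacity=3):
  1. access J: MISS. Cache (old->new): [J]
  2. access Y: MISS. Cache (old->new): [J Y]
  3. access J: HIT. Cache (old->new): [J Y]
  4. access H: MISS. Cache (old->new): [J Y H]
  5. access H: HIT. Cache (old->new): [J Y H]
  6. access H: HIT. Cache (old->new): [J Y H]
  7. access B: MISS, evict J. Cache (old->new): [Y H B]
  8. access J: MISS, evict Y. Cache (old->new): [H B J]
Total: 3 hits, 5 misses, 2 evictions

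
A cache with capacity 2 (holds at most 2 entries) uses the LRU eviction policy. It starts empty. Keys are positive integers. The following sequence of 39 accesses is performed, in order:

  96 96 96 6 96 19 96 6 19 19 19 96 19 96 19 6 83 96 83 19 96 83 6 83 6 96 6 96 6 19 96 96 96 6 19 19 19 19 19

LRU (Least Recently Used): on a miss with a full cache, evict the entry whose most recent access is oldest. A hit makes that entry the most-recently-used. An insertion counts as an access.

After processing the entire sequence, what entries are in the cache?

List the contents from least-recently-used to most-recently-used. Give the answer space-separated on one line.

LRU simulation (capacity=2):
  1. access 96: MISS. Cache (LRU->MRU): [96]
  2. access 96: HIT. Cache (LRU->MRU): [96]
  3. access 96: HIT. Cache (LRU->MRU): [96]
  4. access 6: MISS. Cache (LRU->MRU): [96 6]
  5. access 96: HIT. Cache (LRU->MRU): [6 96]
  6. access 19: MISS, evict 6. Cache (LRU->MRU): [96 19]
  7. access 96: HIT. Cache (LRU->MRU): [19 96]
  8. access 6: MISS, evict 19. Cache (LRU->MRU): [96 6]
  9. access 19: MISS, evict 96. Cache (LRU->MRU): [6 19]
  10. access 19: HIT. Cache (LRU->MRU): [6 19]
  11. access 19: HIT. Cache (LRU->MRU): [6 19]
  12. access 96: MISS, evict 6. Cache (LRU->MRU): [19 96]
  13. access 19: HIT. Cache (LRU->MRU): [96 19]
  14. access 96: HIT. Cache (LRU->MRU): [19 96]
  15. access 19: HIT. Cache (LRU->MRU): [96 19]
  16. access 6: MISS, evict 96. Cache (LRU->MRU): [19 6]
  17. access 83: MISS, evict 19. Cache (LRU->MRU): [6 83]
  18. access 96: MISS, evict 6. Cache (LRU->MRU): [83 96]
  19. access 83: HIT. Cache (LRU->MRU): [96 83]
  20. access 19: MISS, evict 96. Cache (LRU->MRU): [83 19]
  21. access 96: MISS, evict 83. Cache (LRU->MRU): [19 96]
  22. access 83: MISS, evict 19. Cache (LRU->MRU): [96 83]
  23. access 6: MISS, evict 96. Cache (LRU->MRU): [83 6]
  24. access 83: HIT. Cache (LRU->MRU): [6 83]
  25. access 6: HIT. Cache (LRU->MRU): [83 6]
  26. access 96: MISS, evict 83. Cache (LRU->MRU): [6 96]
  27. access 6: HIT. Cache (LRU->MRU): [96 6]
  28. access 96: HIT. Cache (LRU->MRU): [6 96]
  29. access 6: HIT. Cache (LRU->MRU): [96 6]
  30. access 19: MISS, evict 96. Cache (LRU->MRU): [6 19]
  31. access 96: MISS, evict 6. Cache (LRU->MRU): [19 96]
  32. access 96: HIT. Cache (LRU->MRU): [19 96]
  33. access 96: HIT. Cache (LRU->MRU): [19 96]
  34. access 6: MISS, evict 19. Cache (LRU->MRU): [96 6]
  35. access 19: MISS, evict 96. Cache (LRU->MRU): [6 19]
  36. access 19: HIT. Cache (LRU->MRU): [6 19]
  37. access 19: HIT. Cache (LRU->MRU): [6 19]
  38. access 19: HIT. Cache (LRU->MRU): [6 19]
  39. access 19: HIT. Cache (LRU->MRU): [6 19]
Total: 21 hits, 18 misses, 16 evictions

Answer: 6 19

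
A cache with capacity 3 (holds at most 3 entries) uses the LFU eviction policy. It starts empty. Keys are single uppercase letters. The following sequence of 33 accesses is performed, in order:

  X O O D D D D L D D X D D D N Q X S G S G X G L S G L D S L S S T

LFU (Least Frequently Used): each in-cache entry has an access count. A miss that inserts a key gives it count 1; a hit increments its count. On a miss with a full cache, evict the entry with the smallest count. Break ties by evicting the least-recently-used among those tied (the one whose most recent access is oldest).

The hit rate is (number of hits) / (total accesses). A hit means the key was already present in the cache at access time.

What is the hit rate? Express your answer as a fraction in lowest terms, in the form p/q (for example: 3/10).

LFU simulation (capacity=3):
  1. access X: MISS. Cache: [X(c=1)]
  2. access O: MISS. Cache: [X(c=1) O(c=1)]
  3. access O: HIT, count now 2. Cache: [X(c=1) O(c=2)]
  4. access D: MISS. Cache: [X(c=1) D(c=1) O(c=2)]
  5. access D: HIT, count now 2. Cache: [X(c=1) O(c=2) D(c=2)]
  6. access D: HIT, count now 3. Cache: [X(c=1) O(c=2) D(c=3)]
  7. access D: HIT, count now 4. Cache: [X(c=1) O(c=2) D(c=4)]
  8. access L: MISS, evict X(c=1). Cache: [L(c=1) O(c=2) D(c=4)]
  9. access D: HIT, count now 5. Cache: [L(c=1) O(c=2) D(c=5)]
  10. access D: HIT, count now 6. Cache: [L(c=1) O(c=2) D(c=6)]
  11. access X: MISS, evict L(c=1). Cache: [X(c=1) O(c=2) D(c=6)]
  12. access D: HIT, count now 7. Cache: [X(c=1) O(c=2) D(c=7)]
  13. access D: HIT, count now 8. Cache: [X(c=1) O(c=2) D(c=8)]
  14. access D: HIT, count now 9. Cache: [X(c=1) O(c=2) D(c=9)]
  15. access N: MISS, evict X(c=1). Cache: [N(c=1) O(c=2) D(c=9)]
  16. access Q: MISS, evict N(c=1). Cache: [Q(c=1) O(c=2) D(c=9)]
  17. access X: MISS, evict Q(c=1). Cache: [X(c=1) O(c=2) D(c=9)]
  18. access S: MISS, evict X(c=1). Cache: [S(c=1) O(c=2) D(c=9)]
  19. access G: MISS, evict S(c=1). Cache: [G(c=1) O(c=2) D(c=9)]
  20. access S: MISS, evict G(c=1). Cache: [S(c=1) O(c=2) D(c=9)]
  21. access G: MISS, evict S(c=1). Cache: [G(c=1) O(c=2) D(c=9)]
  22. access X: MISS, evict G(c=1). Cache: [X(c=1) O(c=2) D(c=9)]
  23. access G: MISS, evict X(c=1). Cache: [G(c=1) O(c=2) D(c=9)]
  24. access L: MISS, evict G(c=1). Cache: [L(c=1) O(c=2) D(c=9)]
  25. access S: MISS, evict L(c=1). Cache: [S(c=1) O(c=2) D(c=9)]
  26. access G: MISS, evict S(c=1). Cache: [G(c=1) O(c=2) D(c=9)]
  27. access L: MISS, evict G(c=1). Cache: [L(c=1) O(c=2) D(c=9)]
  28. access D: HIT, count now 10. Cache: [L(c=1) O(c=2) D(c=10)]
  29. access S: MISS, evict L(c=1). Cache: [S(c=1) O(c=2) D(c=10)]
  30. access L: MISS, evict S(c=1). Cache: [L(c=1) O(c=2) D(c=10)]
  31. access S: MISS, evict L(c=1). Cache: [S(c=1) O(c=2) D(c=10)]
  32. access S: HIT, count now 2. Cache: [O(c=2) S(c=2) D(c=10)]
  33. access T: MISS, evict O(c=2). Cache: [T(c=1) S(c=2) D(c=10)]
Total: 11 hits, 22 misses, 19 evictions

Hit rate = 11/33 = 1/3

Answer: 1/3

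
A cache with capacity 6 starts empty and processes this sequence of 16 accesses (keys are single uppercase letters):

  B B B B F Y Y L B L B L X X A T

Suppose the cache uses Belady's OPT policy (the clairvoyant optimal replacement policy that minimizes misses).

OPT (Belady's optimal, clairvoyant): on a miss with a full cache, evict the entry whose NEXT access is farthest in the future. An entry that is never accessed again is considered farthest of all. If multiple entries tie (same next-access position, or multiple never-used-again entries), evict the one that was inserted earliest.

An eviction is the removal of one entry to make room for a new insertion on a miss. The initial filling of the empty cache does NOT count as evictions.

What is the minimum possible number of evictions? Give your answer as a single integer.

Answer: 1

Derivation:
OPT (Belady) simulation (capacity=6):
  1. access B: MISS. Cache: [B]
  2. access B: HIT. Next use of B: step 3. Cache: [B]
  3. access B: HIT. Next use of B: step 4. Cache: [B]
  4. access B: HIT. Next use of B: step 9. Cache: [B]
  5. access F: MISS. Cache: [B F]
  6. access Y: MISS. Cache: [B F Y]
  7. access Y: HIT. Next use of Y: never. Cache: [B F Y]
  8. access L: MISS. Cache: [B F Y L]
  9. access B: HIT. Next use of B: step 11. Cache: [B F Y L]
  10. access L: HIT. Next use of L: step 12. Cache: [B F Y L]
  11. access B: HIT. Next use of B: never. Cache: [B F Y L]
  12. access L: HIT. Next use of L: never. Cache: [B F Y L]
  13. access X: MISS. Cache: [B F Y L X]
  14. access X: HIT. Next use of X: never. Cache: [B F Y L X]
  15. access A: MISS. Cache: [B F Y L X A]
  16. access T: MISS, evict B (next use: never). Cache: [F Y L X A T]
Total: 9 hits, 7 misses, 1 evictions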